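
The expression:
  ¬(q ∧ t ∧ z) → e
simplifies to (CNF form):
(e ∨ q) ∧ (e ∨ t) ∧ (e ∨ z)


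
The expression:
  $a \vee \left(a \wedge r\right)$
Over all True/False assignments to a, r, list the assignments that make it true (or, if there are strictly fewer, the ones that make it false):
is true only for:
  a=True, r=False;
  a=True, r=True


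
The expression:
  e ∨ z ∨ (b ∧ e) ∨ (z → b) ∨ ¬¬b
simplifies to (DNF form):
True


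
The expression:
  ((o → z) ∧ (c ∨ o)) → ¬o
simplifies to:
¬o ∨ ¬z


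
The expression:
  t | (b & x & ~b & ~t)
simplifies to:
t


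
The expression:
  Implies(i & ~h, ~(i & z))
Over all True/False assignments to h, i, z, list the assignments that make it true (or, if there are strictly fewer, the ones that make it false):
is false only for:
  h=False, i=True, z=True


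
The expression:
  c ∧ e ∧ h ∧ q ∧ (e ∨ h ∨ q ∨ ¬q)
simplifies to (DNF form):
c ∧ e ∧ h ∧ q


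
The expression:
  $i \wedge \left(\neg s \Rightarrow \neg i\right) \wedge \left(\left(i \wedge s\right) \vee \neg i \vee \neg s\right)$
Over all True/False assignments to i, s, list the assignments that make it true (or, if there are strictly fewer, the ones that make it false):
is true only for:
  i=True, s=True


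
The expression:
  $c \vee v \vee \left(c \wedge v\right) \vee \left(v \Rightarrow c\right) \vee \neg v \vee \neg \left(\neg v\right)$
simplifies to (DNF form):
$\text{True}$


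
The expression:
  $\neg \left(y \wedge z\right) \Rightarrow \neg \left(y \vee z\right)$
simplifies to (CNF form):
$\left(y \vee \neg z\right) \wedge \left(z \vee \neg y\right)$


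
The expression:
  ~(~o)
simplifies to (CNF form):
o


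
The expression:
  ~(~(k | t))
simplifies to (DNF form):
k | t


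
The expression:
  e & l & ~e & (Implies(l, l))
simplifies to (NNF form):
False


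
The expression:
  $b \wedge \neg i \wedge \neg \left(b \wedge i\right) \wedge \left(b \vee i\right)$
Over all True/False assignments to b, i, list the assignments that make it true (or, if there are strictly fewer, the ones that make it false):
is true only for:
  b=True, i=False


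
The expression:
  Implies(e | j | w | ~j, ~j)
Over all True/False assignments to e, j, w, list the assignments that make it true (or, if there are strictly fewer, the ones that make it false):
is true only for:
  e=False, j=False, w=False;
  e=False, j=False, w=True;
  e=True, j=False, w=False;
  e=True, j=False, w=True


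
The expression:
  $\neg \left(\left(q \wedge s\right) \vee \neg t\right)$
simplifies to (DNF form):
$\left(t \wedge \neg q\right) \vee \left(t \wedge \neg s\right)$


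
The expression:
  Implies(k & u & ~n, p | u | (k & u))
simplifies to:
True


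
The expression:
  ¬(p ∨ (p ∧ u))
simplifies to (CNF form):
¬p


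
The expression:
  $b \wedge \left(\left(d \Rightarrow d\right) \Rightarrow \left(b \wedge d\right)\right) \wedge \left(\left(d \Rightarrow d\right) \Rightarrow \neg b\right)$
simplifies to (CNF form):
$\text{False}$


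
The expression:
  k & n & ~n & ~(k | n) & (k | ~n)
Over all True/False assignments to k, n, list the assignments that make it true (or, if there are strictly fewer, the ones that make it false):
is never true.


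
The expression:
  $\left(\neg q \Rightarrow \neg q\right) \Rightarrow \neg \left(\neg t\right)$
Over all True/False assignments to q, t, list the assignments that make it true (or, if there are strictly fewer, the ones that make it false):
is true only for:
  q=False, t=True;
  q=True, t=True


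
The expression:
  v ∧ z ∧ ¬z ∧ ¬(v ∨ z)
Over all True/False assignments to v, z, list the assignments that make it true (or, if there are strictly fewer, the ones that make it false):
is never true.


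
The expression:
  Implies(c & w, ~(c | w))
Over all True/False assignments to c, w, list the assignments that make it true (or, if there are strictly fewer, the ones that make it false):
is false only for:
  c=True, w=True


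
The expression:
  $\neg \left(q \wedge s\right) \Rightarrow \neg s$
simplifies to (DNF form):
$q \vee \neg s$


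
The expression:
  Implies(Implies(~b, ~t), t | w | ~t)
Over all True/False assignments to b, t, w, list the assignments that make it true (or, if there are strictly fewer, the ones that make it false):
is always true.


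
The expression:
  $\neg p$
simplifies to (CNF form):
$\neg p$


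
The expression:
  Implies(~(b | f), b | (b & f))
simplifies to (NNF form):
b | f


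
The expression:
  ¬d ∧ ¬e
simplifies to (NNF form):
¬d ∧ ¬e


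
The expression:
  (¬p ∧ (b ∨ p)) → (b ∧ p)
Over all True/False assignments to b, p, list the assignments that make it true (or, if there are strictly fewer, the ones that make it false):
is false only for:
  b=True, p=False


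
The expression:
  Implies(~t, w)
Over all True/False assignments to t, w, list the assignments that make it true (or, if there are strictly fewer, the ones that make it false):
is false only for:
  t=False, w=False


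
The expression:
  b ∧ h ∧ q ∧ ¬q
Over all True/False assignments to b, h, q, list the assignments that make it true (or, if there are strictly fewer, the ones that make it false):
is never true.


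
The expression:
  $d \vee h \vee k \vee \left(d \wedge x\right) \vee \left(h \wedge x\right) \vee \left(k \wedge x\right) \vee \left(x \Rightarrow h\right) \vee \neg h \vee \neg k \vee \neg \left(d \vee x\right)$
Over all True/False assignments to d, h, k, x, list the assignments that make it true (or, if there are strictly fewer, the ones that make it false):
is always true.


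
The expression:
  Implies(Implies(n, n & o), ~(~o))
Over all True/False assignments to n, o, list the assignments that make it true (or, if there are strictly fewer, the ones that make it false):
is false only for:
  n=False, o=False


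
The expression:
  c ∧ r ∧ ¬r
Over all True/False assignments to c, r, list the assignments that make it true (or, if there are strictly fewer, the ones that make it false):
is never true.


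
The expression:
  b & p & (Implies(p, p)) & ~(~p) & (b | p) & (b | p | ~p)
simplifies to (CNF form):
b & p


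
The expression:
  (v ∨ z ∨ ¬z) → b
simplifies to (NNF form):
b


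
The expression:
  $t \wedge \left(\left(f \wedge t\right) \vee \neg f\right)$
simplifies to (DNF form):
$t$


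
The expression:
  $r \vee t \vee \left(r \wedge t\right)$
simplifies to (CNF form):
$r \vee t$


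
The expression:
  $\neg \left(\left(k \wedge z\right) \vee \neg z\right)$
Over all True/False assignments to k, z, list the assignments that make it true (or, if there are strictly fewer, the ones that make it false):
is true only for:
  k=False, z=True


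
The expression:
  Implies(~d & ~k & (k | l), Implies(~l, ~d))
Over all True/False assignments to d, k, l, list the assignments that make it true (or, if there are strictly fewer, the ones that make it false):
is always true.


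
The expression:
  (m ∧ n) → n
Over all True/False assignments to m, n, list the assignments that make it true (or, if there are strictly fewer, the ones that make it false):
is always true.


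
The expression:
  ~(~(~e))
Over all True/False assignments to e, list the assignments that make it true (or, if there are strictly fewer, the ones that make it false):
is true only for:
  e=False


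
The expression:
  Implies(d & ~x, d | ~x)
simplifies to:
True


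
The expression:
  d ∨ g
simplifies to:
d ∨ g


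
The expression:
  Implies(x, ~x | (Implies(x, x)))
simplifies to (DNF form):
True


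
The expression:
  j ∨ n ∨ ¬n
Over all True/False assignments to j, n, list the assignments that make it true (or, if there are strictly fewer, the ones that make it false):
is always true.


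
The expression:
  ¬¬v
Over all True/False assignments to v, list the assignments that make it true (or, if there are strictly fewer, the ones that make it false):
is true only for:
  v=True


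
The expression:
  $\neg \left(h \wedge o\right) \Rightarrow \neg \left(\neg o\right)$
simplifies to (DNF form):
$o$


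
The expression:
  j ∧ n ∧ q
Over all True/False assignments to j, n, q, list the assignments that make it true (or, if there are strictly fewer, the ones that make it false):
is true only for:
  j=True, n=True, q=True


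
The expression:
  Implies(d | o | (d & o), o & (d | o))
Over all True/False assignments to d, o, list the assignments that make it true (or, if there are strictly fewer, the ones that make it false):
is false only for:
  d=True, o=False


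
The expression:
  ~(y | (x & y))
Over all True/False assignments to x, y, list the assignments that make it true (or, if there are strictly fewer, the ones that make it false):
is true only for:
  x=False, y=False;
  x=True, y=False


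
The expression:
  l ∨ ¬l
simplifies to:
True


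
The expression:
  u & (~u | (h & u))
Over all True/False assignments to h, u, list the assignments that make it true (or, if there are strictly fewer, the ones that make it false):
is true only for:
  h=True, u=True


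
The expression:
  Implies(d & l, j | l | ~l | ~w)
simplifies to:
True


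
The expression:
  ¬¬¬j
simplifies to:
¬j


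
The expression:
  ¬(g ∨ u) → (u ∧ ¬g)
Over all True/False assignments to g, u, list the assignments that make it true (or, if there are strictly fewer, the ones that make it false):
is false only for:
  g=False, u=False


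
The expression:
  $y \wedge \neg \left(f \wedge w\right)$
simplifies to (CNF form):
$y \wedge \left(\neg f \vee \neg w\right)$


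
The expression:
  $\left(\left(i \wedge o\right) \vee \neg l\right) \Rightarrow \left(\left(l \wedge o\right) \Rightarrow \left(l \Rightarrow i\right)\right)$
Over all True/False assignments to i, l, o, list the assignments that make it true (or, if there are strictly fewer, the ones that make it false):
is always true.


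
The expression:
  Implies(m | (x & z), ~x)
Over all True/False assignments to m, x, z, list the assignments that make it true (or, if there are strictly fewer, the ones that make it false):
is false only for:
  m=False, x=True, z=True;
  m=True, x=True, z=False;
  m=True, x=True, z=True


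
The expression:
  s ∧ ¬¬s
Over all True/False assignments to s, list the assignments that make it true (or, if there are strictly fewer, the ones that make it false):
is true only for:
  s=True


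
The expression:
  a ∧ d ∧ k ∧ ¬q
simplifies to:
a ∧ d ∧ k ∧ ¬q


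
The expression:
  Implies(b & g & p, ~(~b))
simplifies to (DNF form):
True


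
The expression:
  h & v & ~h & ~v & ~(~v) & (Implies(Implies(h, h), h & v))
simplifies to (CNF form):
False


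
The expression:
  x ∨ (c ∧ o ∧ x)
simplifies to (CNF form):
x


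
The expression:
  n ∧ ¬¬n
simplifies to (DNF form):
n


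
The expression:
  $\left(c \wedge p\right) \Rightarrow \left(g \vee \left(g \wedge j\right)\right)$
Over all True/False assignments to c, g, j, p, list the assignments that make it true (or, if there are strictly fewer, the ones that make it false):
is false only for:
  c=True, g=False, j=False, p=True;
  c=True, g=False, j=True, p=True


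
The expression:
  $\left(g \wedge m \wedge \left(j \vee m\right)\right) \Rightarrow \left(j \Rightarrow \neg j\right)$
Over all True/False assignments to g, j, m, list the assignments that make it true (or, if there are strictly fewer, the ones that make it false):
is false only for:
  g=True, j=True, m=True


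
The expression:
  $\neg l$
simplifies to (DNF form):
$\neg l$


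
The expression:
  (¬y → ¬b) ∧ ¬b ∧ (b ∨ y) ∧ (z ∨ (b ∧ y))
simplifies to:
y ∧ z ∧ ¬b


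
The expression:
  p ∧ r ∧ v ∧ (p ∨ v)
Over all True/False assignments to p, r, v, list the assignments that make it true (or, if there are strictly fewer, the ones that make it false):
is true only for:
  p=True, r=True, v=True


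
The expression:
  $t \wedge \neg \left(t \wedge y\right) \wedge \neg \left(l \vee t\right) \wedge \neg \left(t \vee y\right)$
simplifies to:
$\text{False}$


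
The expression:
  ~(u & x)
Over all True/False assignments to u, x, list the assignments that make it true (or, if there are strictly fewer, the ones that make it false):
is false only for:
  u=True, x=True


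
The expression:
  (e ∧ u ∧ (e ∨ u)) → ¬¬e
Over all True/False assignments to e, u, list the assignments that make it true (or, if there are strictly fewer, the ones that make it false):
is always true.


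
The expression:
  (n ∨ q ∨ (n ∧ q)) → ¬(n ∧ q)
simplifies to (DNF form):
¬n ∨ ¬q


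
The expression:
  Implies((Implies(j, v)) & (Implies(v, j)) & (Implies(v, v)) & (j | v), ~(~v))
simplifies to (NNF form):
True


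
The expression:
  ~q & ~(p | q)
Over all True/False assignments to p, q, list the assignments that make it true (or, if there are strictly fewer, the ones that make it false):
is true only for:
  p=False, q=False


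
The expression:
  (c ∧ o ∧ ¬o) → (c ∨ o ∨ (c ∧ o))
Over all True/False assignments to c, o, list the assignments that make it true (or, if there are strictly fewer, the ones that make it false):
is always true.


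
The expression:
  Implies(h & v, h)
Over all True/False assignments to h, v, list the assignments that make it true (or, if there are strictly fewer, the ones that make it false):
is always true.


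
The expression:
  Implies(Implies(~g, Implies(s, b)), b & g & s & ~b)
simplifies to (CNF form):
s & ~b & ~g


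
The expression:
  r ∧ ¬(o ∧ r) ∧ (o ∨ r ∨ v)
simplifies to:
r ∧ ¬o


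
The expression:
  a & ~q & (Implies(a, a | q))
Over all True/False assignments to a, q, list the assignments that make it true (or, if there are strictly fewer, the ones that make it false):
is true only for:
  a=True, q=False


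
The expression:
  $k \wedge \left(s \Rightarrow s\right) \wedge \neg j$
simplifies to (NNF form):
$k \wedge \neg j$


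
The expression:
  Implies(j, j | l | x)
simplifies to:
True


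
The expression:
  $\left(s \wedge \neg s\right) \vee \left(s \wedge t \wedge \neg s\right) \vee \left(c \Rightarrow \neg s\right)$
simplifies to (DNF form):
$\neg c \vee \neg s$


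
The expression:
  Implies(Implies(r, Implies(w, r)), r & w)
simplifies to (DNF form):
r & w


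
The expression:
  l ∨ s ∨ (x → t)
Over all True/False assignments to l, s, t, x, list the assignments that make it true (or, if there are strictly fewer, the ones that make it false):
is false only for:
  l=False, s=False, t=False, x=True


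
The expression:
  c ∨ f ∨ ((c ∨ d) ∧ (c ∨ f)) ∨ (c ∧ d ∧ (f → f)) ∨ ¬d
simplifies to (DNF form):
c ∨ f ∨ ¬d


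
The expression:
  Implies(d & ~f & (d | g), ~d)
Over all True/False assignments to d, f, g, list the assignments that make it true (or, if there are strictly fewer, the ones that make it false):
is false only for:
  d=True, f=False, g=False;
  d=True, f=False, g=True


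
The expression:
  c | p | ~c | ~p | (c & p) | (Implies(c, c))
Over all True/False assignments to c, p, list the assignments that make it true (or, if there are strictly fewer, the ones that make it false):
is always true.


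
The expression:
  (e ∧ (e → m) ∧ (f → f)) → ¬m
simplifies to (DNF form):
¬e ∨ ¬m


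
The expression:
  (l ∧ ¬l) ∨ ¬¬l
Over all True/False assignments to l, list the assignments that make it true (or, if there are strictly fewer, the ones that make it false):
is true only for:
  l=True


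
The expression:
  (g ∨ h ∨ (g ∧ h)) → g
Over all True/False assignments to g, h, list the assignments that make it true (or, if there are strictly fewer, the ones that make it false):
is false only for:
  g=False, h=True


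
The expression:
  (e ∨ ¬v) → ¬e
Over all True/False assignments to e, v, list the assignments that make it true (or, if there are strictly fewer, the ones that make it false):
is true only for:
  e=False, v=False;
  e=False, v=True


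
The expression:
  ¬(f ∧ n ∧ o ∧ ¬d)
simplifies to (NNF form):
d ∨ ¬f ∨ ¬n ∨ ¬o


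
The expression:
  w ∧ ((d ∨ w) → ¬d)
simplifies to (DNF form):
w ∧ ¬d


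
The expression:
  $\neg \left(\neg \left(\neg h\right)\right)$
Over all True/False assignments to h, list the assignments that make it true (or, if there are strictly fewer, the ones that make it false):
is true only for:
  h=False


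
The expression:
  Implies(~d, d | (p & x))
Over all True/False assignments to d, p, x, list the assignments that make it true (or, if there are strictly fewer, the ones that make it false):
is false only for:
  d=False, p=False, x=False;
  d=False, p=False, x=True;
  d=False, p=True, x=False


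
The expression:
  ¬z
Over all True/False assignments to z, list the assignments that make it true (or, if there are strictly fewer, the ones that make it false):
is true only for:
  z=False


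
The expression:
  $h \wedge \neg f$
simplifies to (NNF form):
$h \wedge \neg f$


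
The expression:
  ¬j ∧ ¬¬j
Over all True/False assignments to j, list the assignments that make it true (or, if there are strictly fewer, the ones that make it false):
is never true.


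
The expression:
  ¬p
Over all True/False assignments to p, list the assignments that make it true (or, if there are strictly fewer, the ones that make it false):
is true only for:
  p=False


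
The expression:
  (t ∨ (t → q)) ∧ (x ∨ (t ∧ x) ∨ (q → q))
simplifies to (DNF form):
True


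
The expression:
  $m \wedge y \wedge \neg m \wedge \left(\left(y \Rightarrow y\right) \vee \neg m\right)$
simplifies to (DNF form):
$\text{False}$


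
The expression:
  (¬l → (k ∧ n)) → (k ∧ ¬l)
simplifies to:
¬l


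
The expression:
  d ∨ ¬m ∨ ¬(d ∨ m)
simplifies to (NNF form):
d ∨ ¬m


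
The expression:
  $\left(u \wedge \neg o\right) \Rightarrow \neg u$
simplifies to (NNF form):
$o \vee \neg u$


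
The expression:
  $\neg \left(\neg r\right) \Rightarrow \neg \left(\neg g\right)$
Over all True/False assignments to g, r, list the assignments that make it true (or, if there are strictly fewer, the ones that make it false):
is false only for:
  g=False, r=True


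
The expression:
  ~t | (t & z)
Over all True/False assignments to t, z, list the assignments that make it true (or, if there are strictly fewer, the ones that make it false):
is false only for:
  t=True, z=False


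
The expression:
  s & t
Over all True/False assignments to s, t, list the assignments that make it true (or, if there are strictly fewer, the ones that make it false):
is true only for:
  s=True, t=True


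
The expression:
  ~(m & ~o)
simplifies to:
o | ~m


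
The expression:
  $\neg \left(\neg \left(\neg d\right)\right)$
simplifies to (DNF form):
$\neg d$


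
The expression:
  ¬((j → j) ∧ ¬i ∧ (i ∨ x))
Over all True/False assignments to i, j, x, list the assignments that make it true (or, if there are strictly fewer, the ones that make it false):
is false only for:
  i=False, j=False, x=True;
  i=False, j=True, x=True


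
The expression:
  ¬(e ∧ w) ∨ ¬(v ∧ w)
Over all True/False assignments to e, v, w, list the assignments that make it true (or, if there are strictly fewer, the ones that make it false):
is false only for:
  e=True, v=True, w=True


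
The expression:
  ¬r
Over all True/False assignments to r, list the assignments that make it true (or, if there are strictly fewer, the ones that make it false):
is true only for:
  r=False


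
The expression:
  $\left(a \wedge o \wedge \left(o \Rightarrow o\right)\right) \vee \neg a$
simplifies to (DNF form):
$o \vee \neg a$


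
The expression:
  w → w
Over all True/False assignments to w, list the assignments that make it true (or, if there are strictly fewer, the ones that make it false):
is always true.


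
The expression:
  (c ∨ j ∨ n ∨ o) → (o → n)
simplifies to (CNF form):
n ∨ ¬o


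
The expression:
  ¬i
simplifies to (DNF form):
¬i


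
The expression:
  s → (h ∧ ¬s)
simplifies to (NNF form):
¬s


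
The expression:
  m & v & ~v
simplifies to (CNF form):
False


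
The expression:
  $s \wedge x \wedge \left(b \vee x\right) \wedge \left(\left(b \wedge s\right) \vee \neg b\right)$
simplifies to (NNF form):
$s \wedge x$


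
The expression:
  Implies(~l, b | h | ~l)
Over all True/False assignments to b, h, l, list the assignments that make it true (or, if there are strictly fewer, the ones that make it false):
is always true.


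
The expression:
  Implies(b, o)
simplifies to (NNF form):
o | ~b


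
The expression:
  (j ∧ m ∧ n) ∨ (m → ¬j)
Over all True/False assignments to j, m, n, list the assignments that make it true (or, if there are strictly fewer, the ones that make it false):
is false only for:
  j=True, m=True, n=False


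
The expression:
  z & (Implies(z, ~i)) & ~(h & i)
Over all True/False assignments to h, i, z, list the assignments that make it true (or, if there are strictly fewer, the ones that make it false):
is true only for:
  h=False, i=False, z=True;
  h=True, i=False, z=True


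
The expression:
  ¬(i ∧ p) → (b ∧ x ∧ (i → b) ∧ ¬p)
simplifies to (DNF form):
(i ∧ p) ∨ (b ∧ x ∧ ¬p)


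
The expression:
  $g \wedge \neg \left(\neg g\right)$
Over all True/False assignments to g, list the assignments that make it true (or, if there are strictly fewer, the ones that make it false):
is true only for:
  g=True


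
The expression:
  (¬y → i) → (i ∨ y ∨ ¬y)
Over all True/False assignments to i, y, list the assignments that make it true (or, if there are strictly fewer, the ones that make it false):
is always true.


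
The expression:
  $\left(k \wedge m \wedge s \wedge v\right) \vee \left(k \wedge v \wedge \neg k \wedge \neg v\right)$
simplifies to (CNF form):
$k \wedge m \wedge s \wedge v$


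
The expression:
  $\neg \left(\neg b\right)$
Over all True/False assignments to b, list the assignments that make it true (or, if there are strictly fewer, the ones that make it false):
is true only for:
  b=True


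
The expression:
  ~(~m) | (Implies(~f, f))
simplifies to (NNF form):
f | m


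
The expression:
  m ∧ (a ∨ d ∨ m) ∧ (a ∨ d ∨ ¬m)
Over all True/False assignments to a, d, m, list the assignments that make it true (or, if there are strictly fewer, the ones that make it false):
is true only for:
  a=False, d=True, m=True;
  a=True, d=False, m=True;
  a=True, d=True, m=True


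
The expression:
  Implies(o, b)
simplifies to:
b | ~o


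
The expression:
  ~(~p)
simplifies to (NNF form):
p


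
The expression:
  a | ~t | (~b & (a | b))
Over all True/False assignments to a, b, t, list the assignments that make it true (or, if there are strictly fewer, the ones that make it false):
is false only for:
  a=False, b=False, t=True;
  a=False, b=True, t=True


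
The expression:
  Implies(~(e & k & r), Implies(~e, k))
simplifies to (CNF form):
e | k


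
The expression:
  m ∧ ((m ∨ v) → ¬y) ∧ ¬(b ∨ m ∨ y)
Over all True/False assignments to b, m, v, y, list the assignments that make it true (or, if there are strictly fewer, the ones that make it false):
is never true.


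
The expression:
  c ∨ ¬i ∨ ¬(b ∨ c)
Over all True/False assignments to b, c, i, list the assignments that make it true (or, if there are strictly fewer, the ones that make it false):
is false only for:
  b=True, c=False, i=True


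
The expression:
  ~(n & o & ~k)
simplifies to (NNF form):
k | ~n | ~o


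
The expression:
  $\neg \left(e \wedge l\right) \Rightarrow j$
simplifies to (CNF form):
$\left(e \vee j\right) \wedge \left(j \vee l\right)$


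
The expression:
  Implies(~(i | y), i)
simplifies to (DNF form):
i | y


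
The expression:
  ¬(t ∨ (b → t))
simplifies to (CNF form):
b ∧ ¬t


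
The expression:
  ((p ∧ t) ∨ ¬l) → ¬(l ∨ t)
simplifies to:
(l ∧ ¬p) ∨ ¬t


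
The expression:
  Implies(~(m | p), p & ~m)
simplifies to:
m | p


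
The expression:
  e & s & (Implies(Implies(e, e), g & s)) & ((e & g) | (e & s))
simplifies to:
e & g & s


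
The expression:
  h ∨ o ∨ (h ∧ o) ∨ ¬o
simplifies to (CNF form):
True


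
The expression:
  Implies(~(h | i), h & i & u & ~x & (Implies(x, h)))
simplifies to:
h | i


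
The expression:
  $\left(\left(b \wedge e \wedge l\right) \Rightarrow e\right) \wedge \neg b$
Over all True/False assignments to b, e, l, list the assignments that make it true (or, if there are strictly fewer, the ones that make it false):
is true only for:
  b=False, e=False, l=False;
  b=False, e=False, l=True;
  b=False, e=True, l=False;
  b=False, e=True, l=True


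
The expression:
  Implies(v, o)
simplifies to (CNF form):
o | ~v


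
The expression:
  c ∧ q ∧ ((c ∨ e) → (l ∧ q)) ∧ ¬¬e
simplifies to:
c ∧ e ∧ l ∧ q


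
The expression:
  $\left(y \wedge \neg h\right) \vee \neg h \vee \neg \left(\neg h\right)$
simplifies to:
$\text{True}$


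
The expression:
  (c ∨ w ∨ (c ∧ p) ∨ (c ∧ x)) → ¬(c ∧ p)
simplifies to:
¬c ∨ ¬p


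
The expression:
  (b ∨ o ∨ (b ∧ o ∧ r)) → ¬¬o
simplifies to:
o ∨ ¬b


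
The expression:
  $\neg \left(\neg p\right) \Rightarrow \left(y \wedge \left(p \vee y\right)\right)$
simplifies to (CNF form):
$y \vee \neg p$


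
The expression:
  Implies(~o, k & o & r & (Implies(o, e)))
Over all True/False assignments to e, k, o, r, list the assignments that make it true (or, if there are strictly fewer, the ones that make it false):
is true only for:
  e=False, k=False, o=True, r=False;
  e=False, k=False, o=True, r=True;
  e=False, k=True, o=True, r=False;
  e=False, k=True, o=True, r=True;
  e=True, k=False, o=True, r=False;
  e=True, k=False, o=True, r=True;
  e=True, k=True, o=True, r=False;
  e=True, k=True, o=True, r=True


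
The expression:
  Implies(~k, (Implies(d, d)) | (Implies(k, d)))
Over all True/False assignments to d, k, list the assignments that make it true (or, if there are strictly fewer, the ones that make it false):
is always true.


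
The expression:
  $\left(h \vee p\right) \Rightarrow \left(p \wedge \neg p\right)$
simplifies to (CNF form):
$\neg h \wedge \neg p$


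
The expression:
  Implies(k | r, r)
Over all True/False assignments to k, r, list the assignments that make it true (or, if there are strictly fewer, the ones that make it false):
is false only for:
  k=True, r=False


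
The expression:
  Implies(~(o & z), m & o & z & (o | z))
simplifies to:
o & z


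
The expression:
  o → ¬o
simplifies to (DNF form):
¬o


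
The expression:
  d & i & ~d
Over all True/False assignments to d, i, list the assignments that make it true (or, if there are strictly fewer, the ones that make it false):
is never true.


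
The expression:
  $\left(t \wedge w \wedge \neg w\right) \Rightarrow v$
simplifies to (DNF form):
$\text{True}$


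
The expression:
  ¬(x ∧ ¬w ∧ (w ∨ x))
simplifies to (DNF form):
w ∨ ¬x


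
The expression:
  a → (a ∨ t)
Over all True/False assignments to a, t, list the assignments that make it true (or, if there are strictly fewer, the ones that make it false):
is always true.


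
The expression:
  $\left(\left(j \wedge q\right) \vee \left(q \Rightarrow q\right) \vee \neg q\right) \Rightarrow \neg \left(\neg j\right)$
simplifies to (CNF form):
$j$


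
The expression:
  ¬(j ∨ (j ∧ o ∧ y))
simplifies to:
¬j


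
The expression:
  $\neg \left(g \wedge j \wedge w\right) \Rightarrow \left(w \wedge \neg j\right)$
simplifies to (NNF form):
$w \wedge \left(g \vee \neg j\right)$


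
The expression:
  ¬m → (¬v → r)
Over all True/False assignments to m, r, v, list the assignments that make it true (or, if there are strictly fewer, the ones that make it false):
is false only for:
  m=False, r=False, v=False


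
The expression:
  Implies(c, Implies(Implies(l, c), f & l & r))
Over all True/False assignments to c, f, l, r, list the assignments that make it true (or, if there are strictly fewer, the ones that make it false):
is false only for:
  c=True, f=False, l=False, r=False;
  c=True, f=False, l=False, r=True;
  c=True, f=False, l=True, r=False;
  c=True, f=False, l=True, r=True;
  c=True, f=True, l=False, r=False;
  c=True, f=True, l=False, r=True;
  c=True, f=True, l=True, r=False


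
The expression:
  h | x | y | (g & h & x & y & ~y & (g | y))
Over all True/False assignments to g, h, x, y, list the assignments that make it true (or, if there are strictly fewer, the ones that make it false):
is false only for:
  g=False, h=False, x=False, y=False;
  g=True, h=False, x=False, y=False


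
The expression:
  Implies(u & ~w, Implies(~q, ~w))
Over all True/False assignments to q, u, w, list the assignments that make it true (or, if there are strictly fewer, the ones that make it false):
is always true.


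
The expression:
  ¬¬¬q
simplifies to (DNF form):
¬q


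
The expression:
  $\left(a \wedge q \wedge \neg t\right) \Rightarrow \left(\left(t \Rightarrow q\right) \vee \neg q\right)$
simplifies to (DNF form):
$\text{True}$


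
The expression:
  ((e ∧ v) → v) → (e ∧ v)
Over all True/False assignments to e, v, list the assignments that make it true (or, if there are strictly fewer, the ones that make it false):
is true only for:
  e=True, v=True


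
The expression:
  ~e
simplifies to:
~e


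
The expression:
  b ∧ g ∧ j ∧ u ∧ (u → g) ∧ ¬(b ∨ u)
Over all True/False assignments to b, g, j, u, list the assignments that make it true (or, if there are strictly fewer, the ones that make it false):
is never true.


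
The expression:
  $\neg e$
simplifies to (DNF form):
$\neg e$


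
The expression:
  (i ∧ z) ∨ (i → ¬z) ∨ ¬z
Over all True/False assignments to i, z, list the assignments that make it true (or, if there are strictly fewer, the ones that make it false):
is always true.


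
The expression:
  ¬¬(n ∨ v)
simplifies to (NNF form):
n ∨ v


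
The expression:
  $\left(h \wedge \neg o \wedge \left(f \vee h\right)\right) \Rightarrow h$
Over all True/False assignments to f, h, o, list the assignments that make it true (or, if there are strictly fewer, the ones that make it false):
is always true.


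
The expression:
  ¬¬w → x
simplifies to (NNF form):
x ∨ ¬w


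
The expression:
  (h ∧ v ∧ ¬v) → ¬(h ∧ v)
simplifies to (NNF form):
True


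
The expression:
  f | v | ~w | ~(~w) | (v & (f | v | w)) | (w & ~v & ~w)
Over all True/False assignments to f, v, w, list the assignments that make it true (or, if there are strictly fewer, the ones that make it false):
is always true.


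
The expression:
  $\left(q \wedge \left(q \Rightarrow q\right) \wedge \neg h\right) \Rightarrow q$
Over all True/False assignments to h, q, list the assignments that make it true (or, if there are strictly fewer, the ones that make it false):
is always true.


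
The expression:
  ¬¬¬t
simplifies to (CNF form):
¬t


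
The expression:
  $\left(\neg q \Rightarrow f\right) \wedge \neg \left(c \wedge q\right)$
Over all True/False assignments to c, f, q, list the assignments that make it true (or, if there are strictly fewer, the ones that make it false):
is true only for:
  c=False, f=False, q=True;
  c=False, f=True, q=False;
  c=False, f=True, q=True;
  c=True, f=True, q=False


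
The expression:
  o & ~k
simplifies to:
o & ~k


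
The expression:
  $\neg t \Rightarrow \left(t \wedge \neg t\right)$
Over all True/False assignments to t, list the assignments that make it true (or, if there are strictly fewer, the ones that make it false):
is true only for:
  t=True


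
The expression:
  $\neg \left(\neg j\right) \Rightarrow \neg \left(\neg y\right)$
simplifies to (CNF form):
$y \vee \neg j$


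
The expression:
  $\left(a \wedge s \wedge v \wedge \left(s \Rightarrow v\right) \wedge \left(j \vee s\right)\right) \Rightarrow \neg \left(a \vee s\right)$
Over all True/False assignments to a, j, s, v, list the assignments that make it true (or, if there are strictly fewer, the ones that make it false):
is false only for:
  a=True, j=False, s=True, v=True;
  a=True, j=True, s=True, v=True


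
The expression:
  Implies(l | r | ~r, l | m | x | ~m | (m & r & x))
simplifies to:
True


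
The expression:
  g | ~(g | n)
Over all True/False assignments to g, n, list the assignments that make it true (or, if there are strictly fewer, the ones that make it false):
is false only for:
  g=False, n=True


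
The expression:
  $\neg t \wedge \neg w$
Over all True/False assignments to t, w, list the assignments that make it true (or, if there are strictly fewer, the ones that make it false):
is true only for:
  t=False, w=False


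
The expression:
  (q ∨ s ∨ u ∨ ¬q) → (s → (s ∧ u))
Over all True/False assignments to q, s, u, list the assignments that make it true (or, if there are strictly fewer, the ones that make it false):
is false only for:
  q=False, s=True, u=False;
  q=True, s=True, u=False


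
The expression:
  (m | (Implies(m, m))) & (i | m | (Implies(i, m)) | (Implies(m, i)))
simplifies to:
True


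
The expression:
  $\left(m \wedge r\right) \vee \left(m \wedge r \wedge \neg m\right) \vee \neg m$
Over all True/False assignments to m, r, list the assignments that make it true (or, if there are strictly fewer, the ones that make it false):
is false only for:
  m=True, r=False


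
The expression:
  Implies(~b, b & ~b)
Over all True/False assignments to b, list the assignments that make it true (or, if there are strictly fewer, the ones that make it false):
is true only for:
  b=True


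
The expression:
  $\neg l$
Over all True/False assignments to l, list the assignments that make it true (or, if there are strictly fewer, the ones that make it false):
is true only for:
  l=False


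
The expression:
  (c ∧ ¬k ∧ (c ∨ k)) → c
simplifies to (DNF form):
True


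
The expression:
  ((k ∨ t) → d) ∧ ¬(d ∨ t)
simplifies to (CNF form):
¬d ∧ ¬k ∧ ¬t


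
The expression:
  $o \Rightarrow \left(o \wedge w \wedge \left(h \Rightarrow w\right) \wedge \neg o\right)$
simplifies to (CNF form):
$\neg o$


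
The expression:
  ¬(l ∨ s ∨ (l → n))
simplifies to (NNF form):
False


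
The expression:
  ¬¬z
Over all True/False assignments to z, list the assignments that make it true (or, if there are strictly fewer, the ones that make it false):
is true only for:
  z=True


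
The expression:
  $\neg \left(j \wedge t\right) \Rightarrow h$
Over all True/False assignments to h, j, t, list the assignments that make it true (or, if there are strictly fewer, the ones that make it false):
is false only for:
  h=False, j=False, t=False;
  h=False, j=False, t=True;
  h=False, j=True, t=False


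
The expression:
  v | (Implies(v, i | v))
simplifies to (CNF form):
True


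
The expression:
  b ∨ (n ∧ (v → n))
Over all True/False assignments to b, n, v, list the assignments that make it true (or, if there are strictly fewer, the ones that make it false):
is false only for:
  b=False, n=False, v=False;
  b=False, n=False, v=True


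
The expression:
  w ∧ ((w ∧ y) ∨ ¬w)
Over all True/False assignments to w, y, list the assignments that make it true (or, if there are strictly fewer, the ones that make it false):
is true only for:
  w=True, y=True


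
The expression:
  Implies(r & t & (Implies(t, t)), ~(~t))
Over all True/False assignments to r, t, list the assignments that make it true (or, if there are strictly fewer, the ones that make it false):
is always true.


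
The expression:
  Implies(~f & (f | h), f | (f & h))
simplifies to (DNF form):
f | ~h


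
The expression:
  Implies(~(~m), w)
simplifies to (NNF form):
w | ~m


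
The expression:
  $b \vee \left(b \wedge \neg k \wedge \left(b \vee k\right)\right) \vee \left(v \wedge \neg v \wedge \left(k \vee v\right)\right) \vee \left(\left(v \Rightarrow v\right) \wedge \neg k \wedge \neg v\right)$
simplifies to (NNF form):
$b \vee \left(\neg k \wedge \neg v\right)$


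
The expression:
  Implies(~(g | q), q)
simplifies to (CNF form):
g | q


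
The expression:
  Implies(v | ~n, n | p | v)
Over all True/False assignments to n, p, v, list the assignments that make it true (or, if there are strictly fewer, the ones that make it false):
is false only for:
  n=False, p=False, v=False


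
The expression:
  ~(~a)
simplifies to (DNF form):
a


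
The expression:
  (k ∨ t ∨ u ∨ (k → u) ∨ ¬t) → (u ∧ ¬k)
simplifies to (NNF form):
u ∧ ¬k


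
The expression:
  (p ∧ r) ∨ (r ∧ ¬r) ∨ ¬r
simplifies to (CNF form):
p ∨ ¬r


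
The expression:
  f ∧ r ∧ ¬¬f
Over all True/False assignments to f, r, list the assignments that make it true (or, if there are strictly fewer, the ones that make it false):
is true only for:
  f=True, r=True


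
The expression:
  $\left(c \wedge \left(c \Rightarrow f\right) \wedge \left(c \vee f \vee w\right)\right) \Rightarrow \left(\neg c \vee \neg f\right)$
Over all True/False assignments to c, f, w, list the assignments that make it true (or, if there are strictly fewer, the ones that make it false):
is false only for:
  c=True, f=True, w=False;
  c=True, f=True, w=True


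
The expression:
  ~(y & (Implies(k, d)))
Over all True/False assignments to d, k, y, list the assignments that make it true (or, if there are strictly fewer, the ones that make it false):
is false only for:
  d=False, k=False, y=True;
  d=True, k=False, y=True;
  d=True, k=True, y=True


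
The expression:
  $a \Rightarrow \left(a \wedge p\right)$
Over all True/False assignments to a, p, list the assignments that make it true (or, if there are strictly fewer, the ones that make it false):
is false only for:
  a=True, p=False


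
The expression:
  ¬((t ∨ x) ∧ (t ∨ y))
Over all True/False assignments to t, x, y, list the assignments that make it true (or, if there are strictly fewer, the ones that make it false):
is true only for:
  t=False, x=False, y=False;
  t=False, x=False, y=True;
  t=False, x=True, y=False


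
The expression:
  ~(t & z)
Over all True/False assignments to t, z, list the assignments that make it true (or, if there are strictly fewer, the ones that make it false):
is false only for:
  t=True, z=True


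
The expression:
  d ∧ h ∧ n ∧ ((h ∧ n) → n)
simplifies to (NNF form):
d ∧ h ∧ n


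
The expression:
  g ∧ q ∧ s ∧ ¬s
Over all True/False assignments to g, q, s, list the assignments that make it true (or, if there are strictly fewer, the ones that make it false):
is never true.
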